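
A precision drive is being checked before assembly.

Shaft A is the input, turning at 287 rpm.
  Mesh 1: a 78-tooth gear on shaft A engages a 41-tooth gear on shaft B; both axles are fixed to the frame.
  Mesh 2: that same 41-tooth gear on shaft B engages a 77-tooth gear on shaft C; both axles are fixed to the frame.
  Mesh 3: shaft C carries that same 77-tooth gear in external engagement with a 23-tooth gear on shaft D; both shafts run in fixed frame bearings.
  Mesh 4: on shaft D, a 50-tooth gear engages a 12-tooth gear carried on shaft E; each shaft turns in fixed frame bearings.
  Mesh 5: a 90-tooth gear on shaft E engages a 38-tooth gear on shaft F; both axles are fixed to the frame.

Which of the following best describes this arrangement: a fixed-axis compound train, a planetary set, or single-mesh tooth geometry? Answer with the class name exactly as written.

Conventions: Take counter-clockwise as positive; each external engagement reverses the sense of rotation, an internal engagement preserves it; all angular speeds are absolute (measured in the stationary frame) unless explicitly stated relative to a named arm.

fixed-axis compound train

class = fixed-axis compound train [5 meshes; 5 ratios multiply, 5 sense flips]
classification: fixed-axis compound train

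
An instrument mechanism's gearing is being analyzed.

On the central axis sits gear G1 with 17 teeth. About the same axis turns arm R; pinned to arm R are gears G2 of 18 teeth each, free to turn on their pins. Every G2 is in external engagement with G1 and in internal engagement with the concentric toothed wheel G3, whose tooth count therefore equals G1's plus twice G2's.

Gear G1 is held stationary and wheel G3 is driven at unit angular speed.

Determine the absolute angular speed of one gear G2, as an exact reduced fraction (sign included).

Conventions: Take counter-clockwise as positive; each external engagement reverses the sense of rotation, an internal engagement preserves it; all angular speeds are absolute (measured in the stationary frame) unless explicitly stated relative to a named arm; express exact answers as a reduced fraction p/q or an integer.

topology: planetary set — G1 17T / G2 18T / G3 53T, arm = carrier (Willis)
ring teeth: 17 + 2·18 = 53
17(ω_sun−ω_arm) = −53(ω_ring−ω_arm),  ω_sun = 0, ω_ring = 1
17(0−ω_arm) = −53(1−ω_arm)  ⇒  70·ω_arm = 53  ⇒  ω_arm = 53/70
sun–planet mesh: 17·(0−53/70) = −18·(ω_p−ω_arm)  ⇒  ω_p−ω_arm = 901/1260
ω_p = 53/70 + 901/1260 = 53/36
exact speed ratio = 53/36

53/36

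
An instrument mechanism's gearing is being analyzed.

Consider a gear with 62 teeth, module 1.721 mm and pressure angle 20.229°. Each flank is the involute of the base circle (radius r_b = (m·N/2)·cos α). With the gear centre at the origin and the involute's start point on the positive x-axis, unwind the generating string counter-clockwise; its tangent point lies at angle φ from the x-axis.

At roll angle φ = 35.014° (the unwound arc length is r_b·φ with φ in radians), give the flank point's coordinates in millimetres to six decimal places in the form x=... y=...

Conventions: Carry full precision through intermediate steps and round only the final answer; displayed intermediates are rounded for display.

recognized (one wheel, involute flank): single-mesh tooth geometry, m = 1.721, N = 62
pitch radius r_p = m·N/2 = 1.721·62/2 = 53.351000
base radius r_b = r_p·cos α = 53.351000·cos 20.229° = 50.060211
roll angle φ = 35.014° = 0.61110958 rad
x = r_b·(cos φ + φ·sin φ) = 58.553037
y = r_b·(sin φ − φ·cos φ) = 3.667940

x=58.553037 y=3.667940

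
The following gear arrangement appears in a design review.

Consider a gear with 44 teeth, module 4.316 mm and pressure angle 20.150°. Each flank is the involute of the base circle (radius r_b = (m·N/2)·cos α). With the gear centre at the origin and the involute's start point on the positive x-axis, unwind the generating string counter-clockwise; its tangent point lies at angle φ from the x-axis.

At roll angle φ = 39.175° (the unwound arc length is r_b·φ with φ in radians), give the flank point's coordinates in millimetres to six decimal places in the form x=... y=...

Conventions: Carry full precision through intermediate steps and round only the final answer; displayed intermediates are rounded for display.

x=107.603840 y=9.060912

topology: single-mesh involute geometry — m = 4.316, N = 44
pitch radius r_p = m·N/2 = 4.316·44/2 = 94.952000
base radius r_b = r_p·cos α = 94.952000·cos 20.150° = 89.140367
roll angle φ = 39.175° = 0.68373273 rad
x = r_b·(cos φ + φ·sin φ) = 107.603840
y = r_b·(sin φ − φ·cos φ) = 9.060912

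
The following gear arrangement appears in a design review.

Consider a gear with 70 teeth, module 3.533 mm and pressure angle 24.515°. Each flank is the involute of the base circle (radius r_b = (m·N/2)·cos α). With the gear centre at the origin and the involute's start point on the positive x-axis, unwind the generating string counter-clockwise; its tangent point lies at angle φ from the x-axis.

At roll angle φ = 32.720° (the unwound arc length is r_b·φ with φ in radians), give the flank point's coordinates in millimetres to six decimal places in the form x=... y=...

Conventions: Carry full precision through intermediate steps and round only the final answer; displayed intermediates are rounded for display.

x=129.384666 y=6.759328

single-mesh involute tooth geometry (70T wheel at module 3.533)
pitch radius r_p = m·N/2 = 3.533·70/2 = 123.655000
base radius r_b = r_p·cos α = 123.655000·cos 24.515° = 112.507832
roll angle φ = 32.720° = 0.57107173 rad
x = r_b·(cos φ + φ·sin φ) = 129.384666
y = r_b·(sin φ − φ·cos φ) = 6.759328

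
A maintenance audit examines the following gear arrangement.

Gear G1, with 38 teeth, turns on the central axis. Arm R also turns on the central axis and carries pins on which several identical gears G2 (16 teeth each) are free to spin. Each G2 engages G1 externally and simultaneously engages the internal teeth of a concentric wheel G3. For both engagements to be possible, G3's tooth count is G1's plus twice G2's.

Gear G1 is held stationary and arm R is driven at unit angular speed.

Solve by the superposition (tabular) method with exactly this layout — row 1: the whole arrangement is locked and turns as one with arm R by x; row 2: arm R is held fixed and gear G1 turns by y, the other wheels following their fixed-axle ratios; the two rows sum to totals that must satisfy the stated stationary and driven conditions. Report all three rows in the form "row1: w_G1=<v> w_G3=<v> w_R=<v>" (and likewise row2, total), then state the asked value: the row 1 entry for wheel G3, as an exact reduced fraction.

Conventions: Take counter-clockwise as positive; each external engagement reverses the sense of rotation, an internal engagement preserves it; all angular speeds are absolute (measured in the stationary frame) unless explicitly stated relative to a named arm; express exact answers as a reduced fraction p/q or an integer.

class = planetary set [G3 = 38+2·16 = 70; Willis about the carrier]
row 1: whole set turns with the arm by x
row 2: sun turns y, ring = −(38/70)·y, arm 0
boundary: total ω_sun = x + y = 0 and total ω_arm = x = 1  ⇒  y = -1, x = 1
row 2 ring = −(38/70)·(-1) = 19/35
totals (row 1 + row 2): sun 1 + (-1) = 0, ring 1 + 19/35 = 54/35, arm 1 + 0 = 1
asked cell (row1, ring) = 1

row1: w_G1=1 w_G3=1 w_R=1
row2: w_G1=-1 w_G3=19/35 w_R=0
total: w_G1=0 w_G3=54/35 w_R=1
asked value: 1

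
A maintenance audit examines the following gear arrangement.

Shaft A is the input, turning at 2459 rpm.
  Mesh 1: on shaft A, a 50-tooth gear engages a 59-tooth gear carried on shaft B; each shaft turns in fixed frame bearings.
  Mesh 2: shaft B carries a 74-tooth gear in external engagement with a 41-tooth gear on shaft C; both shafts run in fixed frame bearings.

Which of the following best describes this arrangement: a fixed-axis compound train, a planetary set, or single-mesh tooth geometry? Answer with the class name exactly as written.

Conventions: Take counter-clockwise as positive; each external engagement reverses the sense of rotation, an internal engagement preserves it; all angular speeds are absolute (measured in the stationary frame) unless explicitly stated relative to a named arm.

fixed-axis compound train

2-mesh fixed-axis compound train (all bearings frame-fixed)
classification: fixed-axis compound train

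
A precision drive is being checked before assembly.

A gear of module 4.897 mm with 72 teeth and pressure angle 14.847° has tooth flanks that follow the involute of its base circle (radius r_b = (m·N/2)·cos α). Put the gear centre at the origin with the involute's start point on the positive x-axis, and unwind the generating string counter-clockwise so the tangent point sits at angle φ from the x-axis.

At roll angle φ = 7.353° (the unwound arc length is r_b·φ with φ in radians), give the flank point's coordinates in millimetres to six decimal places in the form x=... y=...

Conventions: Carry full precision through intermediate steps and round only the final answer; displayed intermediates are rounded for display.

single-mesh involute tooth geometry (72T wheel at module 4.897)
pitch radius r_p = m·N/2 = 4.897·72/2 = 176.292000
base radius r_b = r_p·cos α = 176.292000·cos 14.847° = 170.406231
roll angle φ = 7.353° = 0.12833406 rad
x = r_b·(cos φ + φ·sin φ) = 171.803722
y = r_b·(sin φ − φ·cos φ) = 0.119860

x=171.803722 y=0.119860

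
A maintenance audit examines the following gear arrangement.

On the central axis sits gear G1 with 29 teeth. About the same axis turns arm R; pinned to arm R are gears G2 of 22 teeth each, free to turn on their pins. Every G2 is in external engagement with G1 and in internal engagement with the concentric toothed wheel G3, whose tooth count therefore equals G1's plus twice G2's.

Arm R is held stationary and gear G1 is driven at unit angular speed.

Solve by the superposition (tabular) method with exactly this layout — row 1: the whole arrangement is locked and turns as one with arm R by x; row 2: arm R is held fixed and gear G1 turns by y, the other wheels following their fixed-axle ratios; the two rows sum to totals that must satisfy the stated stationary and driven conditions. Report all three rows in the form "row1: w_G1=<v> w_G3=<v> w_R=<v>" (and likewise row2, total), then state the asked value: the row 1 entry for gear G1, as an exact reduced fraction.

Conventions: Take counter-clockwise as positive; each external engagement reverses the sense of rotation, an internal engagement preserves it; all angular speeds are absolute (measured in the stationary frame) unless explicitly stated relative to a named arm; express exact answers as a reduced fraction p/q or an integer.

class = planetary set [G3 = 29+2·22 = 73; Willis about the carrier]
superposition row 1 [locked train]: every member turns x
row 2 — arm fixed, fixed-axis ratios: sun y, ring −(29/73)·y, arm 0
boundary: total ω_arm = x = 0 and total ω_sun = x + y = 1  ⇒  y = 1, x = 0
row 2 ring = −(29/73)·1 = -29/73
totals (row 1 + row 2): sun 0 + 1 = 1, ring 0 + (-29/73) = -29/73, arm 0 + 0 = 0
asked cell (row1, sun) = 0

row1: w_G1=0 w_G3=0 w_R=0
row2: w_G1=1 w_G3=-29/73 w_R=0
total: w_G1=1 w_G3=-29/73 w_R=0
asked value: 0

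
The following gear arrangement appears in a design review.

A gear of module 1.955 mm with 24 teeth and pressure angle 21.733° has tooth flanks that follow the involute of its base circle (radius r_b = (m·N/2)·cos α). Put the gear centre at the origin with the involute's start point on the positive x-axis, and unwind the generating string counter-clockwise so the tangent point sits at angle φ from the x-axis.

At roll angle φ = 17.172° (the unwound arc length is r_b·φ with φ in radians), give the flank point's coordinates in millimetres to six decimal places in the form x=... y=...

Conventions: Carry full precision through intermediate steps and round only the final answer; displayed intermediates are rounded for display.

class = single-mesh tooth geometry [base-circle involute, m = 1.955, 24T]
pitch radius r_p = m·N/2 = 1.955·24/2 = 23.460000
base radius r_b = r_p·cos α = 23.460000·cos 21.733° = 21.792450
roll angle φ = 17.172° = 0.29970794 rad
x = r_b·(cos φ + φ·sin φ) = 22.749333
y = r_b·(sin φ − φ·cos φ) = 0.193809

x=22.749333 y=0.193809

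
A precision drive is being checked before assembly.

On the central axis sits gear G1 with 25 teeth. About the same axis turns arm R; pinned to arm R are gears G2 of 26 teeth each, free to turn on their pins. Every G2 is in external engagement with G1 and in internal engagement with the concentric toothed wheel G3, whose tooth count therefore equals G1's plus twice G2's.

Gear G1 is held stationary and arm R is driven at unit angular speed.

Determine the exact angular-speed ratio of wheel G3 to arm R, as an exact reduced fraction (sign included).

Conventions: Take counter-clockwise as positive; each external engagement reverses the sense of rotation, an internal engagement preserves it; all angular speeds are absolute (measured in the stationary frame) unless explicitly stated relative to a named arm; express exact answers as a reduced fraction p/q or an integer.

class = planetary set [G3 = 25+2·26 = 77; Willis about the carrier]
ring teeth: 25 + 2·26 = 77
25(ω_sun−ω_arm) = −77(ω_ring−ω_arm),  ω_sun = 0, ω_arm = 1
ω_ring = 1 − (25/77)(0−1) = 102/77
ω_out/ω_in = 102/77

102/77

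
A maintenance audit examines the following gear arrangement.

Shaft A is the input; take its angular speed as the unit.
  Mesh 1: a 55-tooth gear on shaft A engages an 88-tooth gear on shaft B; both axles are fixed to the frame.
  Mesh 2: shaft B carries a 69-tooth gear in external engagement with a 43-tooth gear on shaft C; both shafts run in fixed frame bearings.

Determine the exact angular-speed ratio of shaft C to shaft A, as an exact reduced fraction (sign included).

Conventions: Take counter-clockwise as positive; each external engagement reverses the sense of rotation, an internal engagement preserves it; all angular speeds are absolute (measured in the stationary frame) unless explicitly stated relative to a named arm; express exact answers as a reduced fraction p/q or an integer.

class = fixed-axis compound train [2 meshes; 2 ratios multiply, 2 sense flips]
mesh 1 [55T→88T]: running ratio 5/8, sense −
mesh 2 [69T→43T]: running ratio 345/344, sense +
ω_out/ω_in = 345/344

345/344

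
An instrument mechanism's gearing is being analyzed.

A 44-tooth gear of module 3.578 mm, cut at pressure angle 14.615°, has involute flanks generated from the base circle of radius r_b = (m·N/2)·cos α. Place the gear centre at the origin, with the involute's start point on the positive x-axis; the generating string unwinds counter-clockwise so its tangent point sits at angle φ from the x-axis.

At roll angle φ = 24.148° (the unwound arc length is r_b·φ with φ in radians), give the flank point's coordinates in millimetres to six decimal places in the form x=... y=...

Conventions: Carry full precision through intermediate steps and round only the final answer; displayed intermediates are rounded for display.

class = single-mesh tooth geometry [base-circle involute, m = 3.578, 44T]
pitch radius r_p = m·N/2 = 3.578·44/2 = 78.716000
base radius r_b = r_p·cos α = 78.716000·cos 14.615° = 76.168998
roll angle φ = 24.148° = 0.42146211 rad
x = r_b·(cos φ + φ·sin φ) = 82.636495
y = r_b·(sin φ − φ·cos φ) = 1.867233

x=82.636495 y=1.867233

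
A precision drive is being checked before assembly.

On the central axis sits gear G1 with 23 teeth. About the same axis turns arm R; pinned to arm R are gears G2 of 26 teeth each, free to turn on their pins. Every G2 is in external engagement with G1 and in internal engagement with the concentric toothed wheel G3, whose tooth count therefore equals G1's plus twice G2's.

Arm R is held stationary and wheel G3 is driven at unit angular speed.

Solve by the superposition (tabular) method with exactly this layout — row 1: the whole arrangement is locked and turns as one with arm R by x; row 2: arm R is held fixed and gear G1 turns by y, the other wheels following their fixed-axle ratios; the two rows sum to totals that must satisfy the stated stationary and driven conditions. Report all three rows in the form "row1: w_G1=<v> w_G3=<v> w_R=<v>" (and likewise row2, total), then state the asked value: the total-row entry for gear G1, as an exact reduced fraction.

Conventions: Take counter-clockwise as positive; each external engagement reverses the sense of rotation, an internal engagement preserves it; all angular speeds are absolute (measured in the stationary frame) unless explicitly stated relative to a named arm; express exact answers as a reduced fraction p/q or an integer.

topology: planetary set — G1 23T / G2 26T / G3 75T, arm = carrier (Willis)
row 1: whole set turns with the arm by x
row 2 (arm held, sun turns y): ω_ring = −(23/75)·y, ω_arm = 0
boundary: total ω_arm = x = 0 and total ω_ring = x − (23/75)·y = 1  ⇒  y = -75/23, x = 0
row 2 ring = −(23/75)·(-75/23) = 1
totals (row 1 + row 2): sun 0 + (-75/23) = -75/23, ring 0 + 1 = 1, arm 0 + 0 = 0
asked cell (total, sun) = -75/23

row1: w_G1=0 w_G3=0 w_R=0
row2: w_G1=-75/23 w_G3=1 w_R=0
total: w_G1=-75/23 w_G3=1 w_R=0
asked value: -75/23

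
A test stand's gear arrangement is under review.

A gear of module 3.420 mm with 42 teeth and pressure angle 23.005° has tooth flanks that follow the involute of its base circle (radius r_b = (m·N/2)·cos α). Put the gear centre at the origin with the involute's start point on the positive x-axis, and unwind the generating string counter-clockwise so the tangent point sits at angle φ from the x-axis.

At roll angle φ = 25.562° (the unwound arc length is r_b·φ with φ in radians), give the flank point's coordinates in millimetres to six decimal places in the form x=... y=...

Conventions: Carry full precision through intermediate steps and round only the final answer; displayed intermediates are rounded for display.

single-mesh involute tooth geometry (42T wheel at module 3.420)
pitch radius r_p = m·N/2 = 3.420·42/2 = 71.820000
base radius r_b = r_p·cos α = 71.820000·cos 23.005° = 66.108209
roll angle φ = 25.562° = 0.44614106 rad
x = r_b·(cos φ + φ·sin φ) = 72.363580
y = r_b·(sin φ − φ·cos φ) = 1.918146

x=72.363580 y=1.918146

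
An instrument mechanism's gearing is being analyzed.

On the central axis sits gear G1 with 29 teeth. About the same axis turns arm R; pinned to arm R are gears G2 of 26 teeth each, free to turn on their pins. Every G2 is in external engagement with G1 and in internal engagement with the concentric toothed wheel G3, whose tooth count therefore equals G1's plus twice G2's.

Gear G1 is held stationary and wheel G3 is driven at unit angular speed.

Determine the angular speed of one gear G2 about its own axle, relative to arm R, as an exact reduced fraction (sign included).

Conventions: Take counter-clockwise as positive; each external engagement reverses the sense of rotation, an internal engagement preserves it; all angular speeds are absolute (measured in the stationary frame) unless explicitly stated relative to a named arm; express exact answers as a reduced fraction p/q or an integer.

topology: planetary set — G1 29T / G2 26T / G3 81T, arm = carrier (Willis)
ring teeth: 29 + 2·26 = 81
29(ω_sun−ω_arm) = −81(ω_ring−ω_arm),  ω_sun = 0, ω_ring = 1
29(0−ω_arm) = −81(1−ω_arm)  ⇒  110·ω_arm = 81  ⇒  ω_arm = 81/110
sun–planet mesh: 29·(0−81/110) = −26·(ω_p−ω_arm)  ⇒  ω_p−ω_arm = 2349/2860
exact speed ratio = 2349/2860

2349/2860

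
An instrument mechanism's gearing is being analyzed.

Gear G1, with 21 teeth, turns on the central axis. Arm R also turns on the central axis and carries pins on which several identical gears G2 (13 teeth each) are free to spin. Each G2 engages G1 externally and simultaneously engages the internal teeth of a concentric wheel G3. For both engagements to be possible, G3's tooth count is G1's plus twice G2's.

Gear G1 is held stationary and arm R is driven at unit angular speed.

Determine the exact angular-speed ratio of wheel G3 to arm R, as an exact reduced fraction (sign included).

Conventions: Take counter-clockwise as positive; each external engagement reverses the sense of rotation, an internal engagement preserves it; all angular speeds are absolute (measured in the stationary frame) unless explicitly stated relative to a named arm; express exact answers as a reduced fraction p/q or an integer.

planetary set (21T centre, 13T on arm, 47T internal) — Willis relation
ring teeth: 21 + 2·13 = 47
21(ω_sun−ω_arm) = −47(ω_ring−ω_arm),  ω_sun = 0, ω_arm = 1
ω_ring = 1 − (21/47)(0−1) = 68/47
ω_out/ω_in = 68/47

68/47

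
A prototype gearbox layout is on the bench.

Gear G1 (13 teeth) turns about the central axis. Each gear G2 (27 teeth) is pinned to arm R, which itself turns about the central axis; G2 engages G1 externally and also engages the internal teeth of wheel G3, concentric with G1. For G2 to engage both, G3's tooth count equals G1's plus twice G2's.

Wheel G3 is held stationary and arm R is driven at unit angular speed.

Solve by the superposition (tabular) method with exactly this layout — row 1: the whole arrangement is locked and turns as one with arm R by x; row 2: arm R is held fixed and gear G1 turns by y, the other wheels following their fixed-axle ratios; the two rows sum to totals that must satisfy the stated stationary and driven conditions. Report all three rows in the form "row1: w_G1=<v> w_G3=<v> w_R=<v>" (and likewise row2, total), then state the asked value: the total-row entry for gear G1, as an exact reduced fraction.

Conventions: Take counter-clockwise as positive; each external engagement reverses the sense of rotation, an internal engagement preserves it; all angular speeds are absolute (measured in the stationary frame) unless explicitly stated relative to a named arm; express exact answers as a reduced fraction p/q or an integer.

recognized (axles ride arm R): planetary set, 13/27/67 teeth
superposition row 1 [locked train]: every member turns x
row 2 — arm fixed, fixed-axis ratios: sun y, ring −(13/67)·y, arm 0
boundary: total ω_ring = x − (13/67)·y = 0 and total ω_arm = x = 1  ⇒  y = 67/13, x = 1
row 2 ring = −(13/67)·67/13 = -1
totals (row 1 + row 2): sun 1 + 67/13 = 80/13, ring 1 + (-1) = 0, arm 1 + 0 = 1
asked cell (total, sun) = 80/13

row1: w_G1=1 w_G3=1 w_R=1
row2: w_G1=67/13 w_G3=-1 w_R=0
total: w_G1=80/13 w_G3=0 w_R=1
asked value: 80/13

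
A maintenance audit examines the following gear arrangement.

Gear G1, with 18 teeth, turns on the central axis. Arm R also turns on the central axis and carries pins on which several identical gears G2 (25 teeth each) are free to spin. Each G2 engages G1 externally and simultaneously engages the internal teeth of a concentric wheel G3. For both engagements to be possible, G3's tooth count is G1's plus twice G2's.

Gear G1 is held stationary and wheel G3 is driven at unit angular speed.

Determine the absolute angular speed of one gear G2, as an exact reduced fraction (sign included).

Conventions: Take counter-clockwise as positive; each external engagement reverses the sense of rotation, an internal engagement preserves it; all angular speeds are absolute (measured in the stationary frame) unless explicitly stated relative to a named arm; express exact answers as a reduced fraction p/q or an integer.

recognized (axles ride arm R): planetary set, 18/25/68 teeth
ring teeth: 18 + 2·25 = 68
18(ω_sun−ω_arm) = −68(ω_ring−ω_arm),  ω_sun = 0, ω_ring = 1
18(0−ω_arm) = −68(1−ω_arm)  ⇒  86·ω_arm = 68  ⇒  ω_arm = 34/43
sun–planet mesh: 18·(0−34/43) = −25·(ω_p−ω_arm)  ⇒  ω_p−ω_arm = 612/1075
ω_p = 34/43 + 612/1075 = 34/25
exact speed ratio = 34/25

34/25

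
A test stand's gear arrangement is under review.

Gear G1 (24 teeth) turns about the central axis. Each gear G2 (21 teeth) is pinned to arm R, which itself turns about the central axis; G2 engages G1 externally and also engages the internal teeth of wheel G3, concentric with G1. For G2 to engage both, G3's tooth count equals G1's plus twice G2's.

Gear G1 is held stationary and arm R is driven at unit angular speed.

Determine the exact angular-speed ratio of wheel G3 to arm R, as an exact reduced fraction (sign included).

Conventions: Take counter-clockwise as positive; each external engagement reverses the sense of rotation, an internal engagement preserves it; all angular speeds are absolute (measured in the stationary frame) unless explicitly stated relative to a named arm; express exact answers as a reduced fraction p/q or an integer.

15/11

recognized (axles ride arm R): planetary set, 24/21/66 teeth
ring teeth: 24 + 2·21 = 66
24(ω_sun−ω_arm) = −66(ω_ring−ω_arm),  ω_sun = 0, ω_arm = 1
ω_ring = 1 − (24/66)(0−1) = 15/11
ω_out/ω_in = 15/11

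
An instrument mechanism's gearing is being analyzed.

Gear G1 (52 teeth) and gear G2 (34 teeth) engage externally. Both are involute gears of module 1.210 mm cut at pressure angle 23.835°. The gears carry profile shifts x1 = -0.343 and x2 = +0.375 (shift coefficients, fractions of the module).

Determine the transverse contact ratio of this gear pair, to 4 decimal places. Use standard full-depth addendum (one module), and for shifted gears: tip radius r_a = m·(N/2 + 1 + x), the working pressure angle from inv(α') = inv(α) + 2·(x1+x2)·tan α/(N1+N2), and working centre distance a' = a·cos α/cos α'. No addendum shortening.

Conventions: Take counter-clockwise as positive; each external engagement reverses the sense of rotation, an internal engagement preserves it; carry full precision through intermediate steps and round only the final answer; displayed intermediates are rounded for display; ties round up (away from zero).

topology: single-mesh involute geometry — m = 1.210, 52T/34T pair
base radii: r_b1 = 28.776871, r_b2 = 18.815646
tip radii: r_a1 = 32.254970, r_a2 = 22.233750
inv(α') = inv(23.835°) + 2·(-0.343+0.375)·tan α/(52+34) = 0.02611198  ⇒  α' = 23.93108°
a' = a·cos α / cos α' = 52.0300·cos 23.835°/cos 23.93108° = 52.068647
action lengths: √(r_a1²−r_b1²) = 14.569654, √(r_a2²−r_b2²) = 11.845299
base pitch p_b = π·m·cos α = 3.477123
CR = (14.569654 + 11.845299 − 52.068647·sin 23.93108°)/3.477123 = 1.522511
contact ratio ≈ 1.5225

1.5225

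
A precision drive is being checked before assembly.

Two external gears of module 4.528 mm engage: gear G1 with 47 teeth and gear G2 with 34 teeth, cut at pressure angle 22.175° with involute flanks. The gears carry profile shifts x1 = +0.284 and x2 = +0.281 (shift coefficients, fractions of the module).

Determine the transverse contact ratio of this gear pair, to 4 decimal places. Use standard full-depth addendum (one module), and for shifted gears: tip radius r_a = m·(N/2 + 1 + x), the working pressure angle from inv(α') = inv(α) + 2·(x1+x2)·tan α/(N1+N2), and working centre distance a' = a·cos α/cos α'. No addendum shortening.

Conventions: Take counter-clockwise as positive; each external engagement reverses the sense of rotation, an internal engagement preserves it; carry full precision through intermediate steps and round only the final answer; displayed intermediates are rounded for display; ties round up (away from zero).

recognized (one external pair, fixed centres): single-mesh tooth geometry, m = 4.528, N1 = 47, N2 = 34
base radii: r_b1 = 98.537571, r_b2 = 71.282498
tip radii: r_a1 = 112.221952, r_a2 = 82.776368
inv(α') = inv(22.175°) + 2·(+0.284+0.281)·tan α/(47+34) = 0.02624281  ⇒  α' = 23.96907°
a' = a·cos α / cos α' = 183.3840·cos 22.175°/cos 23.96907° = 185.846568
action lengths: √(r_a1²−r_b1²) = 53.703945, √(r_a2²−r_b2²) = 42.080074
base pitch p_b = π·m·cos α = 13.172975
CR = (53.703945 + 42.080074 − 185.846568·sin 23.96907°)/13.172975 = 1.539900
contact ratio ≈ 1.5399

1.5399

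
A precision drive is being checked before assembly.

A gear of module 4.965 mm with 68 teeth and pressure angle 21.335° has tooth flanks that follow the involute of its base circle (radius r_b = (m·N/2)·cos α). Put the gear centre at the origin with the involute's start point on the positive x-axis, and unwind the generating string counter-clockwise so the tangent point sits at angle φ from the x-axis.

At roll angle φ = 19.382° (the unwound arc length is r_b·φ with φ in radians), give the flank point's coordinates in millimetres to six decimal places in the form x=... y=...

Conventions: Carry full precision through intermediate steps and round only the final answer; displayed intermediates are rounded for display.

single-mesh involute tooth geometry (68T wheel at module 4.965)
pitch radius r_p = m·N/2 = 4.965·68/2 = 168.810000
base radius r_b = r_p·cos α = 168.810000·cos 21.335° = 157.241308
roll angle φ = 19.382° = 0.33827972 rad
x = r_b·(cos φ + φ·sin φ) = 165.982367
y = r_b·(sin φ − φ·cos φ) = 2.005836

x=165.982367 y=2.005836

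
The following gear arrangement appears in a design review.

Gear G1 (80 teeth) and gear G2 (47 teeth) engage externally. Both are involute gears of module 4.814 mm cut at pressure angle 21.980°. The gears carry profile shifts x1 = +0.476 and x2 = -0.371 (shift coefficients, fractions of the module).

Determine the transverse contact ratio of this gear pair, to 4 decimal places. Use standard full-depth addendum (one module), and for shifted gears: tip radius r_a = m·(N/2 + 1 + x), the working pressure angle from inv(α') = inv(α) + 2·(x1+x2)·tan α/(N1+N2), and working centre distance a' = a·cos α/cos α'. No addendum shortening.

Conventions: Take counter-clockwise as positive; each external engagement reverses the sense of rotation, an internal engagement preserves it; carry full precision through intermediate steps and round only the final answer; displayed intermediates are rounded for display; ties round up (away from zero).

1.6727

class = single-mesh tooth geometry [involute pair 80T × 47T, m = 4.814]
base radii: r_b1 = 178.563692, r_b2 = 104.906169
tip radii: r_a1 = 199.665464, r_a2 = 116.157006
inv(α') = inv(21.980°) + 2·(+0.476-0.371)·tan α/(80+47) = 0.02066427  ⇒  α' = 22.21201°
a' = a·cos α / cos α' = 305.6890·cos 21.980°/cos 22.21201° = 306.191943
action lengths: √(r_a1²−r_b1²) = 89.338153, √(r_a2²−r_b2²) = 49.871292
base pitch p_b = π·m·cos α = 14.024360
CR = (89.338153 + 49.871292 − 306.191943·sin 22.21201°)/14.024360 = 1.672677
contact ratio ≈ 1.6727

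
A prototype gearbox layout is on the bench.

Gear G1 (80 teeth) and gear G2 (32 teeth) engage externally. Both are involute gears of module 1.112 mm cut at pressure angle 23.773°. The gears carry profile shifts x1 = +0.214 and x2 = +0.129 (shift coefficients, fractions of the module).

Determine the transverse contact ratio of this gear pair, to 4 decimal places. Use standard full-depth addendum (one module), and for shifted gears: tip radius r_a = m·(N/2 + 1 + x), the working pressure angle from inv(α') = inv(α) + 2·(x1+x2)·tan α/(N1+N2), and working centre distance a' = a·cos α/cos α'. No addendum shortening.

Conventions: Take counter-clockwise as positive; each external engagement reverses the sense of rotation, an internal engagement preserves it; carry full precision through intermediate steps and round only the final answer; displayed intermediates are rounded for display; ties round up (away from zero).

recognized (one external pair, fixed centres): single-mesh tooth geometry, m = 1.112, N1 = 80, N2 = 32
base radii: r_b1 = 40.705860, r_b2 = 16.282344
tip radii: r_a1 = 45.829968, r_a2 = 19.047448
inv(α') = inv(23.773°) + 2·(+0.214+0.129)·tan α/(80+32) = 0.02827064  ⇒  α' = 24.54132°
a' = a·cos α / cos α' = 62.2720·cos 23.773°/cos 24.54132° = 62.647669
action lengths: √(r_a1²−r_b1²) = 21.057515, √(r_a2²−r_b2²) = 9.883853
base pitch p_b = π·m·cos α = 3.197031
CR = (21.057515 + 9.883853 − 62.647669·sin 24.54132°)/3.197031 = 1.539147
contact ratio ≈ 1.5391

1.5391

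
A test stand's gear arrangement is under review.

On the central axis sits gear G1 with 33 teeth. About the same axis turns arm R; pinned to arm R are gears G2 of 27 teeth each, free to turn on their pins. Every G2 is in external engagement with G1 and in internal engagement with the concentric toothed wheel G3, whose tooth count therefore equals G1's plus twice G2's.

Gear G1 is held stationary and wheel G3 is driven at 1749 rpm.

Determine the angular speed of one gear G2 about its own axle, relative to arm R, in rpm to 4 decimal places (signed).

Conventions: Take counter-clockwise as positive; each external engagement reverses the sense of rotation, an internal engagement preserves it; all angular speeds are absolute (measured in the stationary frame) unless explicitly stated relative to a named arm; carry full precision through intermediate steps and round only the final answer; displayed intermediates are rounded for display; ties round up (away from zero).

+1549.8083 rpm

class = planetary set [G3 = 33+2·27 = 87; Willis about the carrier]
normalise by the input: solve with ω_ring = 1, then scale by 1749 rpm
ring teeth: 33 + 2·27 = 87
33(ω_sun−ω_arm) = −87(ω_ring−ω_arm),  ω_sun = 0, ω_ring = 1
33(0−ω_arm) = −87(1−ω_arm)  ⇒  120·ω_arm = 87  ⇒  ω_arm = 29/40
sun–planet mesh: 33·(0−29/40) = −27·(ω_p−ω_arm)  ⇒  ω_p−ω_arm = 319/360
scale: ω_p−ω_arm = 319/360 × 1749 rpm = +1549.8083 rpm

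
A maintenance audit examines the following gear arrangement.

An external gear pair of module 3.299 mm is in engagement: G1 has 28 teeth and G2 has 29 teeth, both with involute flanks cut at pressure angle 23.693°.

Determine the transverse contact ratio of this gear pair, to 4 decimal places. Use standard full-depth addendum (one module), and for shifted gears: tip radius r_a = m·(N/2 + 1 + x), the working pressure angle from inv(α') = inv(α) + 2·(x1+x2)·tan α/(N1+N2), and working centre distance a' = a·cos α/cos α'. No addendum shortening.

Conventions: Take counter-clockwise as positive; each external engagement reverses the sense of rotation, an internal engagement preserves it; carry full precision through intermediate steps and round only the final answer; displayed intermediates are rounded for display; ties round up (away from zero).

class = single-mesh tooth geometry [involute pair 28T × 29T, m = 3.299]
base radii: r_b1 = 42.293060, r_b2 = 43.803527
tip radii: r_a1 = 49.485000, r_a2 = 51.134500
no profile shift: α' = α, a' = a
action lengths: √(r_a1²−r_b1²) = 25.691677, √(r_a2²−r_b2²) = 26.381587
base pitch p_b = π·m·cos α = 9.490541
CR = (25.691677 + 26.381587 − 94.021500·sin 23.69300°)/9.490541 = 1.505926
contact ratio ≈ 1.5059

1.5059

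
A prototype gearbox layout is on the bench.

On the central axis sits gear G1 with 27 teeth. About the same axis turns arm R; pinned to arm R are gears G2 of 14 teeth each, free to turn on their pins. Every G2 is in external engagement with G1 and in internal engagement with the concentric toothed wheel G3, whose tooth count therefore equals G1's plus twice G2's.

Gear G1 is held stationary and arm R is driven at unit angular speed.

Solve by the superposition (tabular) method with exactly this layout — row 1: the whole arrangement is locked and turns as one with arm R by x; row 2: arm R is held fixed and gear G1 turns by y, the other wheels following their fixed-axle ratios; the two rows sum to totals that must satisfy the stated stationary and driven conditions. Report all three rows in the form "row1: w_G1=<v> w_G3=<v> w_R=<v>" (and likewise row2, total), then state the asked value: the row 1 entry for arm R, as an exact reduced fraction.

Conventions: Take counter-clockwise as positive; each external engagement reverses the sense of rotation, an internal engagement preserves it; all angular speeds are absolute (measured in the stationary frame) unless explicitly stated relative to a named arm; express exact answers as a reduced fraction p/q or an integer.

planetary set (27T centre, 14T on arm, 55T internal) — Willis relation
row 1 (train locked, turned with arm): all members turn x
row 2 (arm held, sun turns y): ω_ring = −(27/55)·y, ω_arm = 0
boundary: total ω_sun = x + y = 0 and total ω_arm = x = 1  ⇒  y = -1, x = 1
row 2 ring = −(27/55)·(-1) = 27/55
totals (row 1 + row 2): sun 1 + (-1) = 0, ring 1 + 27/55 = 82/55, arm 1 + 0 = 1
asked cell (row1, arm) = 1

row1: w_G1=1 w_G3=1 w_R=1
row2: w_G1=-1 w_G3=27/55 w_R=0
total: w_G1=0 w_G3=82/55 w_R=1
asked value: 1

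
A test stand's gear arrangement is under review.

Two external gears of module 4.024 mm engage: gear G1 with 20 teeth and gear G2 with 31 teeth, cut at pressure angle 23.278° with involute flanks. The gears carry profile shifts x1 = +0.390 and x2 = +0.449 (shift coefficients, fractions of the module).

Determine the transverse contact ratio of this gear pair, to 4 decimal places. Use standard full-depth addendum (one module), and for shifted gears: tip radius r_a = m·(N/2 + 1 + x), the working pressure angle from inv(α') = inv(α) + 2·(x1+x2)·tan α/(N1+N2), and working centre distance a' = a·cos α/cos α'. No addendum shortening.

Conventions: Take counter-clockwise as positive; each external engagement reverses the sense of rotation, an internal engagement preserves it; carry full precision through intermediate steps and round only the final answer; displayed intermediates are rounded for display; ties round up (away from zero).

recognized (one external pair, fixed centres): single-mesh tooth geometry, m = 4.024, N1 = 20, N2 = 31
base radii: r_b1 = 36.964391, r_b2 = 57.294806
tip radii: r_a1 = 45.833360, r_a2 = 68.202776
inv(α') = inv(23.278°) + 2·(+0.390+0.449)·tan α/(20+31) = 0.03809003  ⇒  α' = 26.95655°
a' = a·cos α / cos α' = 102.6120·cos 23.278°/cos 26.95655° = 105.748738
action lengths: √(r_a1²−r_b1²) = 27.098536, √(r_a2²−r_b2²) = 36.998970
base pitch p_b = π·m·cos α = 11.612706
CR = (27.098536 + 36.998970 − 105.748738·sin 26.95655°)/11.612706 = 1.391584
contact ratio ≈ 1.3916

1.3916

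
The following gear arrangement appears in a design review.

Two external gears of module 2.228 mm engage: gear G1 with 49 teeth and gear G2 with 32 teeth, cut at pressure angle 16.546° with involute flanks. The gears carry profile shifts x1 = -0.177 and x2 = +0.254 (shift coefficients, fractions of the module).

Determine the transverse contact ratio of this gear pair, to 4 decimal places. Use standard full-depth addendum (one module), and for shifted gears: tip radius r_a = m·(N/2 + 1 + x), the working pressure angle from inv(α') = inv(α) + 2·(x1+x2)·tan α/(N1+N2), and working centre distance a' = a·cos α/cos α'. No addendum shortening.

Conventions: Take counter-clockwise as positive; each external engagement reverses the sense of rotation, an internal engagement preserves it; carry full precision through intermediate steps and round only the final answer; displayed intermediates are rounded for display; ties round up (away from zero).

1.8513

single-mesh involute tooth geometry (49T engaging 32T at module 2.228)
base radii: r_b1 = 52.325670, r_b2 = 34.171866
tip radii: r_a1 = 56.419644, r_a2 = 38.441912
inv(α') = inv(16.546°) + 2·(-0.177+0.254)·tan α/(49+32) = 0.00886965  ⇒  α' = 16.90438°
a' = a·cos α / cos α' = 90.2340·cos 16.546°/cos 16.90438° = 90.403763
action lengths: √(r_a1²−r_b1²) = 21.099774, √(r_a2²−r_b2²) = 17.608638
base pitch p_b = π·m·cos α = 6.709630
CR = (21.099774 + 17.608638 − 90.403763·sin 16.90438°)/6.709630 = 1.851253
contact ratio ≈ 1.8513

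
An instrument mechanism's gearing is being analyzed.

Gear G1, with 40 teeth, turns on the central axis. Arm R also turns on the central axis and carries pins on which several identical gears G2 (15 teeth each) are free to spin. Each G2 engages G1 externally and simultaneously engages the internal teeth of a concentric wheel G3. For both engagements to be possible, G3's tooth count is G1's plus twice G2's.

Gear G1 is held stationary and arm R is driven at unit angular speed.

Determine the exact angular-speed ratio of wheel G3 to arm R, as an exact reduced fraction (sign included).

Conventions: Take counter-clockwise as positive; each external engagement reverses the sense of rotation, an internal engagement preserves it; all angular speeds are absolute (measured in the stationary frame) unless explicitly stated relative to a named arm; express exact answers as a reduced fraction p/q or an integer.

class = planetary set [G3 = 40+2·15 = 70; Willis about the carrier]
ring teeth: 40 + 2·15 = 70
40(ω_sun−ω_arm) = −70(ω_ring−ω_arm),  ω_sun = 0, ω_arm = 1
ω_ring = 1 − (40/70)(0−1) = 11/7
ω_out/ω_in = 11/7

11/7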